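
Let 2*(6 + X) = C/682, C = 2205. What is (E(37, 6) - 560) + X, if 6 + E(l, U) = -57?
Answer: -855751/1364 ≈ -627.38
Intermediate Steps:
E(l, U) = -63 (E(l, U) = -6 - 57 = -63)
X = -5979/1364 (X = -6 + (2205/682)/2 = -6 + (2205*(1/682))/2 = -6 + (1/2)*(2205/682) = -6 + 2205/1364 = -5979/1364 ≈ -4.3834)
(E(37, 6) - 560) + X = (-63 - 560) - 5979/1364 = -623 - 5979/1364 = -855751/1364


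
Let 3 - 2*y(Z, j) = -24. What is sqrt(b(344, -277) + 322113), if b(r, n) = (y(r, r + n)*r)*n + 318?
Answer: I*sqrt(963957) ≈ 981.81*I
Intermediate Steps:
y(Z, j) = 27/2 (y(Z, j) = 3/2 - 1/2*(-24) = 3/2 + 12 = 27/2)
b(r, n) = 318 + 27*n*r/2 (b(r, n) = (27*r/2)*n + 318 = 27*n*r/2 + 318 = 318 + 27*n*r/2)
sqrt(b(344, -277) + 322113) = sqrt((318 + (27/2)*(-277)*344) + 322113) = sqrt((318 - 1286388) + 322113) = sqrt(-1286070 + 322113) = sqrt(-963957) = I*sqrt(963957)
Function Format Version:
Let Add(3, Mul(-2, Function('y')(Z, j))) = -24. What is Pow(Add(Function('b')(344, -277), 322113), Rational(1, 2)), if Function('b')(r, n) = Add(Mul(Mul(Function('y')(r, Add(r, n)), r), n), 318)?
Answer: Mul(I, Pow(963957, Rational(1, 2))) ≈ Mul(981.81, I)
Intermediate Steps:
Function('y')(Z, j) = Rational(27, 2) (Function('y')(Z, j) = Add(Rational(3, 2), Mul(Rational(-1, 2), -24)) = Add(Rational(3, 2), 12) = Rational(27, 2))
Function('b')(r, n) = Add(318, Mul(Rational(27, 2), n, r)) (Function('b')(r, n) = Add(Mul(Mul(Rational(27, 2), r), n), 318) = Add(Mul(Rational(27, 2), n, r), 318) = Add(318, Mul(Rational(27, 2), n, r)))
Pow(Add(Function('b')(344, -277), 322113), Rational(1, 2)) = Pow(Add(Add(318, Mul(Rational(27, 2), -277, 344)), 322113), Rational(1, 2)) = Pow(Add(Add(318, -1286388), 322113), Rational(1, 2)) = Pow(Add(-1286070, 322113), Rational(1, 2)) = Pow(-963957, Rational(1, 2)) = Mul(I, Pow(963957, Rational(1, 2)))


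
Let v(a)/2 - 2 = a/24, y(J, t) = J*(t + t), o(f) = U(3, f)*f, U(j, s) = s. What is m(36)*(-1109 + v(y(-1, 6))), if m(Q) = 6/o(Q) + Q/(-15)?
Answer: 1430611/540 ≈ 2649.3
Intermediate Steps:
o(f) = f² (o(f) = f*f = f²)
y(J, t) = 2*J*t (y(J, t) = J*(2*t) = 2*J*t)
m(Q) = 6/Q² - Q/15 (m(Q) = 6/(Q²) + Q/(-15) = 6/Q² + Q*(-1/15) = 6/Q² - Q/15)
v(a) = 4 + a/12 (v(a) = 4 + 2*(a/24) = 4 + a/12)
m(36)*(-1109 + v(y(-1, 6))) = (6/36² - 1/15*36)*(-1109 + (4 + (2*(-1)*6)/12)) = (6*(1/1296) - 12/5)*(-1109 + (4 + (1/12)*(-12))) = (1/216 - 12/5)*(-1109 + (4 - 1)) = -2587*(-1109 + 3)/1080 = -2587/1080*(-1106) = 1430611/540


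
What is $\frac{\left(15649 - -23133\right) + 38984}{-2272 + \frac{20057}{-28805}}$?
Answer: $- \frac{2240049630}{65465017} \approx -34.218$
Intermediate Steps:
$\frac{\left(15649 - -23133\right) + 38984}{-2272 + \frac{20057}{-28805}} = \frac{\left(15649 + 23133\right) + 38984}{-2272 + 20057 \left(- \frac{1}{28805}\right)} = \frac{38782 + 38984}{-2272 - \frac{20057}{28805}} = \frac{77766}{- \frac{65465017}{28805}} = 77766 \left(- \frac{28805}{65465017}\right) = - \frac{2240049630}{65465017}$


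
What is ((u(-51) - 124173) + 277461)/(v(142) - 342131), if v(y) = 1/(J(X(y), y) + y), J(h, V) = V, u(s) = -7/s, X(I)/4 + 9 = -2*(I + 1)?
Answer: -2220225380/4955425353 ≈ -0.44804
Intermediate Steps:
X(I) = -44 - 8*I (X(I) = -36 + 4*(-2*(I + 1)) = -36 + 4*(-2*(1 + I)) = -36 + 4*(-2 - 2*I) = -36 + (-8 - 8*I) = -44 - 8*I)
v(y) = 1/(2*y) (v(y) = 1/(y + y) = 1/(2*y))
((u(-51) - 124173) + 277461)/(v(142) - 342131) = ((-7/(-51) - 124173) + 277461)/((½)/142 - 342131) = ((-7*(-1/51) - 124173) + 277461)/((½)*(1/142) - 342131) = ((7/51 - 124173) + 277461)/(1/284 - 342131) = (-6332816/51 + 277461)/(-97165203/284) = (7817695/51)*(-284/97165203) = -2220225380/4955425353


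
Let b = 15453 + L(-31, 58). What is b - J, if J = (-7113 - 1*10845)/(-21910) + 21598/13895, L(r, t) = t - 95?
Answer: 67035940323/4349135 ≈ 15414.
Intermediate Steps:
L(r, t) = -95 + t
b = 15416 (b = 15453 + (-95 + 58) = 15453 - 37 = 15416)
J = 10324837/4349135 (J = (-7113 - 10845)*(-1/21910) + 21598*(1/13895) = -17958*(-1/21910) + 21598/13895 = 8979/10955 + 21598/13895 = 10324837/4349135 ≈ 2.3740)
b - J = 15416 - 1*10324837/4349135 = 15416 - 10324837/4349135 = 67035940323/4349135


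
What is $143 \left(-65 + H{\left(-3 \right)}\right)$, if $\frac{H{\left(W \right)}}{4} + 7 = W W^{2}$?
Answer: $-28743$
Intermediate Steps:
$H{\left(W \right)} = -28 + 4 W^{3}$ ($H{\left(W \right)} = -28 + 4 W W^{2} = -28 + 4 W^{3}$)
$143 \left(-65 + H{\left(-3 \right)}\right) = 143 \left(-65 + \left(-28 + 4 \left(-3\right)^{3}\right)\right) = 143 \left(-65 + \left(-28 + 4 \left(-27\right)\right)\right) = 143 \left(-65 - 136\right) = 143 \left(-201\right) = -28743$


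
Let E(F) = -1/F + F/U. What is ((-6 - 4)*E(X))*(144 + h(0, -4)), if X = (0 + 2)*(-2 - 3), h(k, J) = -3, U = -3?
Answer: -4841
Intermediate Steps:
X = -10 (X = 2*(-5) = -10)
E(F) = -1/F - F/3 (E(F) = -1/F + F/(-3) = -1/F + F*(-⅓) = -1/F - F/3)
((-6 - 4)*E(X))*(144 + h(0, -4)) = ((-6 - 4)*(-1/(-10) - ⅓*(-10)))*(144 - 3) = -10*(-1*(-⅒) + 10/3)*141 = -10*(⅒ + 10/3)*141 = -10*103/30*141 = -103/3*141 = -4841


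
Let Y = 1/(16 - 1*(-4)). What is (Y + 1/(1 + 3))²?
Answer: 9/100 ≈ 0.090000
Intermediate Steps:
Y = 1/20 (Y = 1/(16 + 4) = 1/20 ≈ 0.050000)
(Y + 1/(1 + 3))² = (1/20 + 1/(1 + 3))² = (1/20 + 1/4)² = (1/20 + ¼)² = (3/10)² = 9/100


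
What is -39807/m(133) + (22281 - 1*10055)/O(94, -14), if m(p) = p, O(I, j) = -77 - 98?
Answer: -1227469/3325 ≈ -369.16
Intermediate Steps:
O(I, j) = -175
-39807/m(133) + (22281 - 1*10055)/O(94, -14) = -39807/133 + (22281 - 1*10055)/(-175) = -39807*1/133 + (22281 - 10055)*(-1/175) = -39807/133 + 12226*(-1/175) = -39807/133 - 12226/175 = -1227469/3325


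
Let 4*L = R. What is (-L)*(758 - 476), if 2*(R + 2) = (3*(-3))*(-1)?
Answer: -705/4 ≈ -176.25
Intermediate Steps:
R = 5/2 (R = -2 + ((3*(-3))*(-1))/2 = -2 + (-9*(-1))/2 = -2 + (1/2)*9 = -2 + 9/2 = 5/2 ≈ 2.5000)
L = 5/8 (L = (1/4)*(5/2) = 5/8 ≈ 0.62500)
(-L)*(758 - 476) = (-1*5/8)*(758 - 476) = -5/8*282 = -705/4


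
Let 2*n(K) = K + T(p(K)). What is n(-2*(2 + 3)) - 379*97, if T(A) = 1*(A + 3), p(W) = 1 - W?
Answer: -36761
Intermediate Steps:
T(A) = 3 + A (T(A) = 1*(3 + A) = 3 + A)
n(K) = 2 (n(K) = (K + (3 + (1 - K)))/2 = (K + (4 - K))/2 = (½)*4 = 2)
n(-2*(2 + 3)) - 379*97 = 2 - 379*97 = 2 - 36763 = -36761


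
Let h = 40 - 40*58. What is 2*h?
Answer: -4560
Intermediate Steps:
h = -2280 (h = 40 - 2320 = -2280)
2*h = 2*(-2280) = -4560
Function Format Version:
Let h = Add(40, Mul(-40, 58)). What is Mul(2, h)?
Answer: -4560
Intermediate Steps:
h = -2280 (h = Add(40, -2320) = -2280)
Mul(2, h) = Mul(2, -2280) = -4560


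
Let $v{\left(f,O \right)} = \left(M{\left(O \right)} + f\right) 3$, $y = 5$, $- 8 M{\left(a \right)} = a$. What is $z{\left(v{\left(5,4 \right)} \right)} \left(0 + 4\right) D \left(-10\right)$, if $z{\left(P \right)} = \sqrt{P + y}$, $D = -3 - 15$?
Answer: $360 \sqrt{74} \approx 3096.8$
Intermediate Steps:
$M{\left(a \right)} = - \frac{a}{8}$
$D = -18$
$v{\left(f,O \right)} = 3 f - \frac{3 O}{8}$ ($v{\left(f,O \right)} = \left(- \frac{O}{8} + f\right) 3 = \left(f - \frac{O}{8}\right) 3 = 3 f - \frac{3 O}{8}$)
$z{\left(P \right)} = \sqrt{5 + P}$ ($z{\left(P \right)} = \sqrt{P + 5} = \sqrt{5 + P}$)
$z{\left(v{\left(5,4 \right)} \right)} \left(0 + 4\right) D \left(-10\right) = \sqrt{5 + \left(3 \cdot 5 - \frac{3}{2}\right)} \left(0 + 4\right) \left(-18\right) \left(-10\right) = \sqrt{5 + \left(15 - \frac{3}{2}\right)} 4 \left(-18\right) \left(-10\right) = \sqrt{5 + \frac{27}{2}} \cdot 4 \left(-18\right) \left(-10\right) = \sqrt{\frac{37}{2}} \cdot 4 \left(-18\right) \left(-10\right) = \frac{\sqrt{74}}{2} \cdot 4 \left(-18\right) \left(-10\right) = 2 \sqrt{74} \left(-18\right) \left(-10\right) = - 36 \sqrt{74} \left(-10\right) = 360 \sqrt{74}$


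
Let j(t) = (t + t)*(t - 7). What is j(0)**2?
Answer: 0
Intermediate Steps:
j(t) = 2*t*(-7 + t) (j(t) = (2*t)*(-7 + t) = 2*t*(-7 + t))
j(0)**2 = (2*0*(-7 + 0))**2 = (2*0*(-7))**2 = 0**2 = 0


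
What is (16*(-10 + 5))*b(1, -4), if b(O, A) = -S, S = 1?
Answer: 80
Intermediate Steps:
b(O, A) = -1 (b(O, A) = -1*1 = -1)
(16*(-10 + 5))*b(1, -4) = (16*(-10 + 5))*(-1) = (16*(-5))*(-1) = -80*(-1) = 80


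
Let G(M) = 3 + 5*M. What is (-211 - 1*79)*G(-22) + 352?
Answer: 31382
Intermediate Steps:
(-211 - 1*79)*G(-22) + 352 = (-211 - 1*79)*(3 + 5*(-22)) + 352 = (-211 - 79)*(3 - 110) + 352 = -290*(-107) + 352 = 31030 + 352 = 31382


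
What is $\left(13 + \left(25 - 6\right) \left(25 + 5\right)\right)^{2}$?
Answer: $339889$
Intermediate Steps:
$\left(13 + \left(25 - 6\right) \left(25 + 5\right)\right)^{2} = \left(13 + \left(25 - 6\right) 30\right)^{2} = \left(13 + 19 \cdot 30\right)^{2} = \left(13 + 570\right)^{2} = 583^{2} = 339889$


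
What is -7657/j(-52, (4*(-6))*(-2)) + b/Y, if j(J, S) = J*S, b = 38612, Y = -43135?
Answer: 17993011/8281920 ≈ 2.1726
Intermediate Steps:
-7657/j(-52, (4*(-6))*(-2)) + b/Y = -7657/((-52*4*(-6)*(-2))) + 38612/(-43135) = -7657/((-(-1248)*(-2))) + 38612*(-1/43135) = -7657/((-52*48)) - 38612/43135 = -7657/(-2496) - 38612/43135 = -7657*(-1/2496) - 38612/43135 = 589/192 - 38612/43135 = 17993011/8281920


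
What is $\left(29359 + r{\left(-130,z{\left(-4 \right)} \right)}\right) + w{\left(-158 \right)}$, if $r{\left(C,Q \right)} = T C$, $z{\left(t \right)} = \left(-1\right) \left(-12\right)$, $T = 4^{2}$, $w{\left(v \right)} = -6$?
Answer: $27273$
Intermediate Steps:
$T = 16$
$z{\left(t \right)} = 12$
$r{\left(C,Q \right)} = 16 C$
$\left(29359 + r{\left(-130,z{\left(-4 \right)} \right)}\right) + w{\left(-158 \right)} = \left(29359 + 16 \left(-130\right)\right) - 6 = \left(29359 - 2080\right) - 6 = 27279 - 6 = 27273$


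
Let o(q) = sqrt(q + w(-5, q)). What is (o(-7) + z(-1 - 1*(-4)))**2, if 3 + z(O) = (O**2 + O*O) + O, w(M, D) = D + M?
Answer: (18 + I*sqrt(19))**2 ≈ 305.0 + 156.92*I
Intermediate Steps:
z(O) = -3 + O + 2*O**2 (z(O) = -3 + ((O**2 + O*O) + O) = -3 + ((O**2 + O**2) + O) = -3 + (2*O**2 + O) = -3 + (O + 2*O**2) = -3 + O + 2*O**2)
o(q) = sqrt(-5 + 2*q) (o(q) = sqrt(q + (q - 5)) = sqrt(q + (-5 + q)) = sqrt(-5 + 2*q))
(o(-7) + z(-1 - 1*(-4)))**2 = (sqrt(-5 + 2*(-7)) + (-3 + (-1 - 1*(-4)) + 2*(-1 - 1*(-4))**2))**2 = (sqrt(-5 - 14) + (-3 + (-1 + 4) + 2*(-1 + 4)**2))**2 = (sqrt(-19) + (-3 + 3 + 2*3**2))**2 = (I*sqrt(19) + (-3 + 3 + 2*9))**2 = (I*sqrt(19) + (-3 + 3 + 18))**2 = (I*sqrt(19) + 18)**2 = (18 + I*sqrt(19))**2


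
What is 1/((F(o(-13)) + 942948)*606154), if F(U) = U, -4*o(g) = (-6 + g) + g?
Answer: 1/571576551224 ≈ 1.7495e-12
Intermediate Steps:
o(g) = 3/2 - g/2 (o(g) = -((-6 + g) + g)/4 = -(-6 + 2*g)/4 = 3/2 - g/2)
1/((F(o(-13)) + 942948)*606154) = 1/(((3/2 - 1/2*(-13)) + 942948)*606154) = (1/606154)/((3/2 + 13/2) + 942948) = (1/606154)/(8 + 942948) = (1/606154)/942956 = (1/942956)*(1/606154) = 1/571576551224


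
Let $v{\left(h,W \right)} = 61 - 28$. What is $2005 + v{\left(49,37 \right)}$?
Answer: $2038$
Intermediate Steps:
$v{\left(h,W \right)} = 33$ ($v{\left(h,W \right)} = 61 - 28 = 33$)
$2005 + v{\left(49,37 \right)} = 2005 + 33 = 2038$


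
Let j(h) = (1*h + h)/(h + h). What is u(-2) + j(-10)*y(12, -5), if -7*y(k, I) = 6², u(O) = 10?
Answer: 34/7 ≈ 4.8571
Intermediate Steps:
j(h) = 1 (j(h) = (h + h)/((2*h)) = (2*h)*(1/(2*h)) = 1)
y(k, I) = -36/7 (y(k, I) = -⅐*6² = -⅐*36 = -36/7)
u(-2) + j(-10)*y(12, -5) = 10 + 1*(-36/7) = 10 - 36/7 = 34/7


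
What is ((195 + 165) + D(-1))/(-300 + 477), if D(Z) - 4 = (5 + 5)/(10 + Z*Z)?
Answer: 1338/649 ≈ 2.0616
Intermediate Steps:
D(Z) = 4 + 10/(10 + Z**2) (D(Z) = 4 + (5 + 5)/(10 + Z*Z) = 4 + 10/(10 + Z**2))
((195 + 165) + D(-1))/(-300 + 477) = ((195 + 165) + 2*(25 + 2*(-1)**2)/(10 + (-1)**2))/(-300 + 477) = (360 + 2*(25 + 2*1)/(10 + 1))/177 = (360 + 2*(25 + 2)/11)*(1/177) = (360 + 2*(1/11)*27)*(1/177) = (360 + 54/11)*(1/177) = (4014/11)*(1/177) = 1338/649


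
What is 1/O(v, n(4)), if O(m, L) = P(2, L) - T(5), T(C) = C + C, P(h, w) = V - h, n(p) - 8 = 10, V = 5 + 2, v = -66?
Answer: -1/5 ≈ -0.20000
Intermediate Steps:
V = 7
n(p) = 18 (n(p) = 8 + 10 = 18)
P(h, w) = 7 - h
T(C) = 2*C
O(m, L) = -5 (O(m, L) = (7 - 1*2) - 2*5 = (7 - 2) - 1*10 = 5 - 10 = -5)
1/O(v, n(4)) = 1/(-5) = -1/5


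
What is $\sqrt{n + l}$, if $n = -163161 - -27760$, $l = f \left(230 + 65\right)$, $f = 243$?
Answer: $2 i \sqrt{15929} \approx 252.42 i$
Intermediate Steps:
$l = 71685$ ($l = 243 \left(230 + 65\right) = 243 \cdot 295 = 71685$)
$n = -135401$ ($n = -163161 + 27760 = -135401$)
$\sqrt{n + l} = \sqrt{-135401 + 71685} = \sqrt{-63716} = 2 i \sqrt{15929}$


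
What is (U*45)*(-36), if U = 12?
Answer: -19440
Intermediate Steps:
(U*45)*(-36) = (12*45)*(-36) = 540*(-36) = -19440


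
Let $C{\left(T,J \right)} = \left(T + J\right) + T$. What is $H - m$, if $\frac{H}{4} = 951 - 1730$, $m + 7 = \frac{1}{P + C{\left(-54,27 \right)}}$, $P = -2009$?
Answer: $- \frac{6497809}{2090} \approx -3109.0$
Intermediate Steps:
$C{\left(T,J \right)} = J + 2 T$ ($C{\left(T,J \right)} = \left(J + T\right) + T = J + 2 T$)
$m = - \frac{14631}{2090}$ ($m = -7 + \frac{1}{-2009 + \left(27 + 2 \left(-54\right)\right)} = -7 + \frac{1}{-2009 + \left(27 - 108\right)} = -7 + \frac{1}{-2009 - 81} = -7 + \frac{1}{-2090} = -7 - \frac{1}{2090} = - \frac{14631}{2090} \approx -7.0005$)
$H = -3116$ ($H = 4 \left(951 - 1730\right) = 4 \left(-779\right) = -3116$)
$H - m = -3116 - - \frac{14631}{2090} = -3116 + \frac{14631}{2090} = - \frac{6497809}{2090}$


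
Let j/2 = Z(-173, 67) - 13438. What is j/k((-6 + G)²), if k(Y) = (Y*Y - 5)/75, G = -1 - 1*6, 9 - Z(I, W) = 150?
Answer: -1018425/14278 ≈ -71.328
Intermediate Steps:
Z(I, W) = -141 (Z(I, W) = 9 - 1*150 = 9 - 150 = -141)
G = -7 (G = -1 - 6 = -7)
k(Y) = -1/15 + Y²/75 (k(Y) = (Y² - 5)*(1/75) = (-5 + Y²)*(1/75) = -1/15 + Y²/75)
j = -27158 (j = 2*(-141 - 13438) = 2*(-13579) = -27158)
j/k((-6 + G)²) = -27158/(-1/15 + ((-6 - 7)²)²/75) = -27158/(-1/15 + ((-13)²)²/75) = -27158/(-1/15 + (1/75)*169²) = -27158/(-1/15 + (1/75)*28561) = -27158/(-1/15 + 28561/75) = -27158/28556/75 = -27158*75/28556 = -1018425/14278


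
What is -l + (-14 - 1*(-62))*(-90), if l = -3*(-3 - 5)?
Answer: -4344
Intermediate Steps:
l = 24 (l = -3*(-8) = 24)
-l + (-14 - 1*(-62))*(-90) = -1*24 + (-14 - 1*(-62))*(-90) = -24 + (-14 + 62)*(-90) = -24 + 48*(-90) = -24 - 4320 = -4344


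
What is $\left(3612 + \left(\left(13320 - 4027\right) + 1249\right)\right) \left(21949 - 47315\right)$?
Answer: $-359030364$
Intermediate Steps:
$\left(3612 + \left(\left(13320 - 4027\right) + 1249\right)\right) \left(21949 - 47315\right) = \left(3612 + \left(9293 + 1249\right)\right) \left(-25366\right) = \left(3612 + 10542\right) \left(-25366\right) = 14154 \left(-25366\right) = -359030364$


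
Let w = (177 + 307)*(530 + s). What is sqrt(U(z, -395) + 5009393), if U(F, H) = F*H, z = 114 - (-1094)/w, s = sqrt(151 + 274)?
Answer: sqrt(254691592926 + 2402751692*sqrt(17))/(22*sqrt(106 + sqrt(17))) ≈ 2228.1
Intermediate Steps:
s = 5*sqrt(17) (s = sqrt(425) = 5*sqrt(17) ≈ 20.616)
w = 256520 + 2420*sqrt(17) (w = (177 + 307)*(530 + 5*sqrt(17)) = 484*(530 + 5*sqrt(17)) = 256520 + 2420*sqrt(17) ≈ 2.6650e+5)
z = 114 + 1094/(256520 + 2420*sqrt(17)) (z = 114 - (-1094)/(256520 + 2420*sqrt(17)) = 114 + 1094/(256520 + 2420*sqrt(17)) ≈ 114.00)
sqrt(U(z, -395) + 5009393) = sqrt((773803421/6787495 - 547*sqrt(17)/13574990)*(-395) + 5009393) = sqrt((-61130470259/1357499 + 43213*sqrt(17)/2714998) + 5009393) = sqrt(6739115517848/1357499 + 43213*sqrt(17)/2714998)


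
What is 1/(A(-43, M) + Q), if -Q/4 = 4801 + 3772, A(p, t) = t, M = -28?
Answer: -1/34320 ≈ -2.9138e-5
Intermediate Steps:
Q = -34292 (Q = -4*(4801 + 3772) = -4*8573 = -34292)
1/(A(-43, M) + Q) = 1/(-28 - 34292) = 1/(-34320) = -1/34320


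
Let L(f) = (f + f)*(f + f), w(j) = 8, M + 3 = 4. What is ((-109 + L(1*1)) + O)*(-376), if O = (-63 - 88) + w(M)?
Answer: 93248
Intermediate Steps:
M = 1 (M = -3 + 4 = 1)
L(f) = 4*f² (L(f) = (2*f)*(2*f) = 4*f²)
O = -143 (O = (-63 - 88) + 8 = -151 + 8 = -143)
((-109 + L(1*1)) + O)*(-376) = ((-109 + 4*(1*1)²) - 143)*(-376) = ((-109 + 4*1²) - 143)*(-376) = ((-109 + 4*1) - 143)*(-376) = ((-109 + 4) - 143)*(-376) = (-105 - 143)*(-376) = -248*(-376) = 93248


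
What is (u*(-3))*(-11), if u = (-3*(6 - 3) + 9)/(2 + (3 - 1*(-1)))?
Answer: 0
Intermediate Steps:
u = 0 (u = (-3*3 + 9)/(2 + (3 + 1)) = (-9 + 9)/(2 + 4) = 0/6 = 0*(1/6) = 0)
(u*(-3))*(-11) = (0*(-3))*(-11) = 0*(-11) = 0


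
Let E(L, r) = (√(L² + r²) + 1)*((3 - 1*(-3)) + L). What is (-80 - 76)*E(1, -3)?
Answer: -1092 - 1092*√10 ≈ -4545.2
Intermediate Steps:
E(L, r) = (1 + √(L² + r²))*(6 + L) (E(L, r) = (1 + √(L² + r²))*((3 + 3) + L) = (1 + √(L² + r²))*(6 + L))
(-80 - 76)*E(1, -3) = (-80 - 76)*(6 + 1 + 6*√(1² + (-3)²) + 1*√(1² + (-3)²)) = -156*(6 + 1 + 6*√(1 + 9) + 1*√(1 + 9)) = -156*(6 + 1 + 6*√10 + 1*√10) = -156*(6 + 1 + 6*√10 + √10) = -156*(7 + 7*√10) = -1092 - 1092*√10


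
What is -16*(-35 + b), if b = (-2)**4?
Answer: 304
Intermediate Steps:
b = 16
-16*(-35 + b) = -16*(-35 + 16) = -16*(-19) = 304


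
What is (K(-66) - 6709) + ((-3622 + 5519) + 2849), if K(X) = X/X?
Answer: -1962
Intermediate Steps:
K(X) = 1
(K(-66) - 6709) + ((-3622 + 5519) + 2849) = (1 - 6709) + ((-3622 + 5519) + 2849) = -6708 + (1897 + 2849) = -6708 + 4746 = -1962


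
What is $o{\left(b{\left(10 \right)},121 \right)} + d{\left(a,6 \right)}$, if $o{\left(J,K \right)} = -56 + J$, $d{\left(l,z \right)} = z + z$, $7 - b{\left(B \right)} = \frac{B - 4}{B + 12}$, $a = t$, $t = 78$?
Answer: $- \frac{410}{11} \approx -37.273$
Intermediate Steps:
$a = 78$
$b{\left(B \right)} = 7 - \frac{-4 + B}{12 + B}$ ($b{\left(B \right)} = 7 - \frac{B - 4}{B + 12} = 7 - \frac{-4 + B}{12 + B}$)
$d{\left(l,z \right)} = 2 z$
$o{\left(b{\left(10 \right)},121 \right)} + d{\left(a,6 \right)} = \left(-56 + \frac{2 \left(44 + 3 \cdot 10\right)}{12 + 10}\right) + 2 \cdot 6 = \left(-56 + \frac{2 \left(44 + 30\right)}{22}\right) + 12 = \left(-56 + 2 \cdot \frac{1}{22} \cdot 74\right) + 12 = \left(-56 + \frac{74}{11}\right) + 12 = - \frac{542}{11} + 12 = - \frac{410}{11}$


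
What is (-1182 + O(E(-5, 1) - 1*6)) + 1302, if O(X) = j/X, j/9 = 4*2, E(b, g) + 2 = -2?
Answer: 564/5 ≈ 112.80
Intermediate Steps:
E(b, g) = -4 (E(b, g) = -2 - 2 = -4)
j = 72 (j = 9*(4*2) = 9*8 = 72)
O(X) = 72/X
(-1182 + O(E(-5, 1) - 1*6)) + 1302 = (-1182 + 72/(-4 - 1*6)) + 1302 = (-1182 + 72/(-4 - 6)) + 1302 = (-1182 + 72/(-10)) + 1302 = (-1182 + 72*(-1/10)) + 1302 = (-1182 - 36/5) + 1302 = -5946/5 + 1302 = 564/5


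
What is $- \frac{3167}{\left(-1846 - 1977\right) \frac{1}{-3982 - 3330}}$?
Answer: $- \frac{23157104}{3823} \approx -6057.3$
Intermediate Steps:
$- \frac{3167}{\left(-1846 - 1977\right) \frac{1}{-3982 - 3330}} = - \frac{3167}{\left(-3823\right) \frac{1}{-7312}} = - \frac{3167}{\left(-3823\right) \left(- \frac{1}{7312}\right)} = - \frac{3167}{\frac{3823}{7312}} = \left(-3167\right) \frac{7312}{3823} = - \frac{23157104}{3823}$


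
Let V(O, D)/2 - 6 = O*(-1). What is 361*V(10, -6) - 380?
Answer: -3268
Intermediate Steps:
V(O, D) = 12 - 2*O (V(O, D) = 12 + 2*(O*(-1)) = 12 + 2*(-O) = 12 - 2*O)
361*V(10, -6) - 380 = 361*(12 - 2*10) - 380 = 361*(12 - 20) - 380 = 361*(-8) - 380 = -2888 - 380 = -3268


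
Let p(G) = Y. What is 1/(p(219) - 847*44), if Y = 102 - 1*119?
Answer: -1/37285 ≈ -2.6820e-5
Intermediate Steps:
Y = -17 (Y = 102 - 119 = -17)
p(G) = -17
1/(p(219) - 847*44) = 1/(-17 - 847*44) = 1/(-17 - 37268) = 1/(-37285) = -1/37285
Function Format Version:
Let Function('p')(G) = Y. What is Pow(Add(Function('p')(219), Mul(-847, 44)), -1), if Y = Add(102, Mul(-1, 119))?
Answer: Rational(-1, 37285) ≈ -2.6820e-5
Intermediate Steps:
Y = -17 (Y = Add(102, -119) = -17)
Function('p')(G) = -17
Pow(Add(Function('p')(219), Mul(-847, 44)), -1) = Pow(Add(-17, Mul(-847, 44)), -1) = Pow(Add(-17, -37268), -1) = Pow(-37285, -1) = Rational(-1, 37285)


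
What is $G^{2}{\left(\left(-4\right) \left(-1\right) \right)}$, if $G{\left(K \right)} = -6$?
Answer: $36$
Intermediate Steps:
$G^{2}{\left(\left(-4\right) \left(-1\right) \right)} = \left(-6\right)^{2} = 36$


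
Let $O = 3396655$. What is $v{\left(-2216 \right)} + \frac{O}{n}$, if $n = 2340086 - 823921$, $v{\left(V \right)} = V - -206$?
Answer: $- \frac{608818999}{303233} \approx -2007.8$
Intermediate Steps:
$v{\left(V \right)} = 206 + V$ ($v{\left(V \right)} = V + 206 = 206 + V$)
$n = 1516165$
$v{\left(-2216 \right)} + \frac{O}{n} = \left(206 - 2216\right) + \frac{3396655}{1516165} = -2010 + 3396655 \cdot \frac{1}{1516165} = -2010 + \frac{679331}{303233} = - \frac{608818999}{303233}$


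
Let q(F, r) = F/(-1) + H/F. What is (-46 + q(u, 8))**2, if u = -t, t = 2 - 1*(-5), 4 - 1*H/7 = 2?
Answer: 1681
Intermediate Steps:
H = 14 (H = 28 - 7*2 = 28 - 14 = 14)
t = 7 (t = 2 + 5 = 7)
u = -7 (u = -1*7 = -7)
q(F, r) = -F + 14/F (q(F, r) = F/(-1) + 14/F = F*(-1) + 14/F = -F + 14/F)
(-46 + q(u, 8))**2 = (-46 + (-1*(-7) + 14/(-7)))**2 = (-46 + (7 + 14*(-1/7)))**2 = (-46 + (7 - 2))**2 = (-46 + 5)**2 = (-41)**2 = 1681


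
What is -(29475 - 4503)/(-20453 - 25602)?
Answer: 24972/46055 ≈ 0.54222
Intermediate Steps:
-(29475 - 4503)/(-20453 - 25602) = -24972/(-46055) = -24972*(-1)/46055 = -1*(-24972/46055) = 24972/46055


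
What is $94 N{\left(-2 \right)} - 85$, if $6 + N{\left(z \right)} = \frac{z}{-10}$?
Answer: $- \frac{3151}{5} \approx -630.2$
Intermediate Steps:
$N{\left(z \right)} = -6 - \frac{z}{10}$ ($N{\left(z \right)} = -6 + \frac{z}{-10} = -6 + z \left(- \frac{1}{10}\right) = -6 - \frac{z}{10}$)
$94 N{\left(-2 \right)} - 85 = 94 \left(-6 - - \frac{1}{5}\right) - 85 = 94 \left(-6 + \frac{1}{5}\right) - 85 = 94 \left(- \frac{29}{5}\right) - 85 = - \frac{2726}{5} - 85 = - \frac{3151}{5}$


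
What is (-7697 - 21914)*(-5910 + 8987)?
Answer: -91113047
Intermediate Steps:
(-7697 - 21914)*(-5910 + 8987) = -29611*3077 = -91113047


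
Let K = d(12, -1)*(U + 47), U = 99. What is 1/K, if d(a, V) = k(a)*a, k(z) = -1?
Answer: -1/1752 ≈ -0.00057078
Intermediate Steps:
d(a, V) = -a
K = -1752 (K = (-1*12)*(99 + 47) = -12*146 = -1752)
1/K = 1/(-1752) = -1/1752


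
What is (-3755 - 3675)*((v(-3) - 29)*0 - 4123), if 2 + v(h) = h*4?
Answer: 30633890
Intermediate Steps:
v(h) = -2 + 4*h (v(h) = -2 + h*4 = -2 + 4*h)
(-3755 - 3675)*((v(-3) - 29)*0 - 4123) = (-3755 - 3675)*(((-2 + 4*(-3)) - 29)*0 - 4123) = -7430*(((-2 - 12) - 29)*0 - 4123) = -7430*((-14 - 29)*0 - 4123) = -7430*(-43*0 - 4123) = -7430*(0 - 4123) = -7430*(-4123) = 30633890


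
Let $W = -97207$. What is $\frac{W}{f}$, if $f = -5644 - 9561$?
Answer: $\frac{97207}{15205} \approx 6.3931$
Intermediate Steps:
$f = -15205$ ($f = -5644 - 9561 = -15205$)
$\frac{W}{f} = - \frac{97207}{-15205} = \left(-97207\right) \left(- \frac{1}{15205}\right) = \frac{97207}{15205}$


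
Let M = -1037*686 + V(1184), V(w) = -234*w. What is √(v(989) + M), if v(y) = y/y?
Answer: I*√988437 ≈ 994.2*I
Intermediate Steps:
v(y) = 1
M = -988438 (M = -1037*686 - 234*1184 = -711382 - 277056 = -988438)
√(v(989) + M) = √(1 - 988438) = √(-988437) = I*√988437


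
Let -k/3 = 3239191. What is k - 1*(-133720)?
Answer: -9583853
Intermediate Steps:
k = -9717573 (k = -3*3239191 = -9717573)
k - 1*(-133720) = -9717573 - 1*(-133720) = -9717573 + 133720 = -9583853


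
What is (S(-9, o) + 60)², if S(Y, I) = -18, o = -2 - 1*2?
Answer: 1764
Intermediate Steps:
o = -4 (o = -2 - 2 = -4)
(S(-9, o) + 60)² = (-18 + 60)² = 42² = 1764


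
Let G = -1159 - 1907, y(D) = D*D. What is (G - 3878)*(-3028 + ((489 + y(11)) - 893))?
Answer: 22991584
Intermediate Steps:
y(D) = D**2
G = -3066
(G - 3878)*(-3028 + ((489 + y(11)) - 893)) = (-3066 - 3878)*(-3028 + ((489 + 11**2) - 893)) = -6944*(-3028 + ((489 + 121) - 893)) = -6944*(-3028 + (610 - 893)) = -6944*(-3028 - 283) = -6944*(-3311) = 22991584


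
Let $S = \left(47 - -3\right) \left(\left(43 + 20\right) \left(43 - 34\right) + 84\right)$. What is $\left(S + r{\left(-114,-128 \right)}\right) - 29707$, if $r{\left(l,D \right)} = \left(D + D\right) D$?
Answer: $35611$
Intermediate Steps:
$r{\left(l,D \right)} = 2 D^{2}$ ($r{\left(l,D \right)} = 2 D D = 2 D^{2}$)
$S = 32550$ ($S = \left(47 + 3\right) \left(63 \cdot 9 + 84\right) = 50 \left(567 + 84\right) = 50 \cdot 651 = 32550$)
$\left(S + r{\left(-114,-128 \right)}\right) - 29707 = \left(32550 + 2 \left(-128\right)^{2}\right) - 29707 = \left(32550 + 2 \cdot 16384\right) - 29707 = \left(32550 + 32768\right) - 29707 = 65318 - 29707 = 35611$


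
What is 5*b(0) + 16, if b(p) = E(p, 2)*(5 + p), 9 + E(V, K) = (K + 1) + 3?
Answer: -59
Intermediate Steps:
E(V, K) = -5 + K (E(V, K) = -9 + ((K + 1) + 3) = -9 + ((1 + K) + 3) = -9 + (4 + K) = -5 + K)
b(p) = -15 - 3*p (b(p) = (-5 + 2)*(5 + p) = -3*(5 + p) = -15 - 3*p)
5*b(0) + 16 = 5*(-15 - 3*0) + 16 = 5*(-15 + 0) + 16 = 5*(-15) + 16 = -75 + 16 = -59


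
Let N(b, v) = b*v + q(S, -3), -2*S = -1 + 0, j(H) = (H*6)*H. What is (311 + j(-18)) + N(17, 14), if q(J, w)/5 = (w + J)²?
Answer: 10097/4 ≈ 2524.3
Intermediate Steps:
j(H) = 6*H² (j(H) = (6*H)*H = 6*H²)
S = ½ (S = -(-1 + 0)/2 = -½*(-1) = ½ ≈ 0.50000)
q(J, w) = 5*(J + w)² (q(J, w) = 5*(w + J)² = 5*(J + w)²)
N(b, v) = 125/4 + b*v (N(b, v) = b*v + 5*(½ - 3)² = b*v + 5*(-5/2)² = b*v + 5*(25/4) = b*v + 125/4 = 125/4 + b*v)
(311 + j(-18)) + N(17, 14) = (311 + 6*(-18)²) + (125/4 + 17*14) = (311 + 6*324) + (125/4 + 238) = (311 + 1944) + 1077/4 = 2255 + 1077/4 = 10097/4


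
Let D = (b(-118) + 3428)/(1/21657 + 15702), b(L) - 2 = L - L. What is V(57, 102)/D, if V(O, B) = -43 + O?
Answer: 9715949/151599 ≈ 64.090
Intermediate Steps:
b(L) = 2 (b(L) = 2 + (L - L) = 2 + 0 = 2)
D = 2122386/9715949 (D = (2 + 3428)/(1/21657 + 15702) = 3430/(1/21657 + 15702) = 3430/(340058215/21657) = 3430*(21657/340058215) = 2122386/9715949 ≈ 0.21844)
V(57, 102)/D = (-43 + 57)/(2122386/9715949) = 14*(9715949/2122386) = 9715949/151599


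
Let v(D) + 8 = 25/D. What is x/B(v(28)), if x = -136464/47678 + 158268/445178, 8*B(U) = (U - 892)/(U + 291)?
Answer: 845851005581424/133586081629925 ≈ 6.3319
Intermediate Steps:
v(D) = -8 + 25/D
B(U) = (-892 + U)/(8*(291 + U)) (B(U) = ((U - 892)/(U + 291))/8 = ((-892 + U)/(291 + U))/8 = (-892 + U)/(8*(291 + U)))
x = -13301217222/5306299171 (x = -136464*1/47678 + 158268*(1/445178) = -68232/23839 + 79134/222589 = -13301217222/5306299171 ≈ -2.5067)
x/B(v(28)) = -13301217222*8*(291 + (-8 + 25/28))/(-892 + (-8 + 25/28))/5306299171 = -13301217222*8*(291 - 199/28)/(-892 - 199/28)/5306299171 = -13301217222/(5306299171*((⅛)*(-25175/28)/(7949/28))) = -13301217222/(5306299171*((⅛)*(28/7949)*(-25175/28))) = -13301217222/(5306299171*(-25175/63592)) = -13301217222/5306299171*(-63592/25175) = 845851005581424/133586081629925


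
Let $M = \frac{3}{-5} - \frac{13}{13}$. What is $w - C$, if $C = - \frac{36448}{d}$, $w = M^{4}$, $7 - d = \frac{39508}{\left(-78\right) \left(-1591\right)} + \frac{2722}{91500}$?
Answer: $\frac{21581293941685952}{3933957929375} \approx 5485.9$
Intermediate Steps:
$M = - \frac{8}{5}$ ($M = 3 \left(- \frac{1}{5}\right) - 1 = - \frac{3}{5} - 1 = - \frac{8}{5} \approx -1.6$)
$d = \frac{6294332687}{946247250}$ ($d = 7 - \left(\frac{39508}{\left(-78\right) \left(-1591\right)} + \frac{2722}{91500}\right) = 7 - \left(\frac{39508}{124098} + 2722 \cdot \frac{1}{91500}\right) = 7 - \left(39508 \cdot \frac{1}{124098} + \frac{1361}{45750}\right) = 7 - \left(\frac{19754}{62049} + \frac{1361}{45750}\right) = 7 - \frac{329398063}{946247250} = \frac{6294332687}{946247250} \approx 6.6519$)
$w = \frac{4096}{625}$ ($w = \left(- \frac{8}{5}\right)^{4} = \frac{4096}{625} \approx 6.5536$)
$C = - \frac{34488819768000}{6294332687}$ ($C = - \frac{36448}{\frac{6294332687}{946247250}} = \left(-36448\right) \frac{946247250}{6294332687} = - \frac{34488819768000}{6294332687} \approx -5479.3$)
$w - C = \frac{4096}{625} - - \frac{34488819768000}{6294332687} = \frac{4096}{625} + \frac{34488819768000}{6294332687} = \frac{21581293941685952}{3933957929375}$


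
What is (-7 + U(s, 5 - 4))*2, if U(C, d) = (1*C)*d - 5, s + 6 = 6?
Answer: -24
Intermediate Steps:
s = 0 (s = -6 + 6 = 0)
U(C, d) = -5 + C*d (U(C, d) = C*d - 5 = -5 + C*d)
(-7 + U(s, 5 - 4))*2 = (-7 + (-5 + 0*(5 - 4)))*2 = (-7 + (-5 + 0*1))*2 = (-7 + (-5 + 0))*2 = (-7 - 5)*2 = -12*2 = -24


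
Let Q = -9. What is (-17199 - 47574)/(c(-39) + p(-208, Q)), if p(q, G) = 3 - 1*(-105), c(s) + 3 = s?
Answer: -21591/22 ≈ -981.41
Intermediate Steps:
c(s) = -3 + s
p(q, G) = 108 (p(q, G) = 3 + 105 = 108)
(-17199 - 47574)/(c(-39) + p(-208, Q)) = (-17199 - 47574)/((-3 - 39) + 108) = -64773/(-42 + 108) = -64773/66 = -64773*1/66 = -21591/22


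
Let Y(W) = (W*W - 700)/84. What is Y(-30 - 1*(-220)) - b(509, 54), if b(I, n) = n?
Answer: 2572/7 ≈ 367.43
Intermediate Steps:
Y(W) = -25/3 + W**2/84 (Y(W) = (W**2 - 700)*(1/84) = (-700 + W**2)*(1/84) = -25/3 + W**2/84)
Y(-30 - 1*(-220)) - b(509, 54) = (-25/3 + (-30 - 1*(-220))**2/84) - 1*54 = (-25/3 + (-30 + 220)**2/84) - 54 = (-25/3 + (1/84)*190**2) - 54 = (-25/3 + (1/84)*36100) - 54 = (-25/3 + 9025/21) - 54 = 2950/7 - 54 = 2572/7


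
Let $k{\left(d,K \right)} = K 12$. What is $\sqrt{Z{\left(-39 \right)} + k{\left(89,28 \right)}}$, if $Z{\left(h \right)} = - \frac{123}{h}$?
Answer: $\frac{\sqrt{57317}}{13} \approx 18.416$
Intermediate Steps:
$k{\left(d,K \right)} = 12 K$
$\sqrt{Z{\left(-39 \right)} + k{\left(89,28 \right)}} = \sqrt{- \frac{123}{-39} + 12 \cdot 28} = \sqrt{\left(-123\right) \left(- \frac{1}{39}\right) + 336} = \sqrt{\frac{41}{13} + 336} = \sqrt{\frac{4409}{13}} = \frac{\sqrt{57317}}{13}$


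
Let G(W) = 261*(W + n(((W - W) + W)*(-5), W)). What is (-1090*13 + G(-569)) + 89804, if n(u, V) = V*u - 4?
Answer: -422582024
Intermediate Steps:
n(u, V) = -4 + V*u
G(W) = -1044 - 1305*W² + 261*W (G(W) = 261*(W + (-4 + W*(((W - W) + W)*(-5)))) = 261*(W + (-4 + W*((0 + W)*(-5)))) = 261*(W + (-4 + W*(W*(-5)))) = 261*(W + (-4 + W*(-5*W))) = 261*(W + (-4 - 5*W²)) = 261*(-4 + W - 5*W²) = -1044 - 1305*W² + 261*W)
(-1090*13 + G(-569)) + 89804 = (-1090*13 + (-1044 - 1305*(-569)² + 261*(-569))) + 89804 = (-14170 + (-1044 - 1305*323761 - 148509)) + 89804 = (-14170 + (-1044 - 422508105 - 148509)) + 89804 = (-14170 - 422657658) + 89804 = -422671828 + 89804 = -422582024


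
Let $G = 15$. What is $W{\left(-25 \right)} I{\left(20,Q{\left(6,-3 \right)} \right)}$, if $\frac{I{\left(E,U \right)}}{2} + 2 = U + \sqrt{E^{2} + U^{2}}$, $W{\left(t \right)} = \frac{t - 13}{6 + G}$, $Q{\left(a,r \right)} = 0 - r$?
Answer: $- \frac{76}{21} - \frac{76 \sqrt{409}}{21} \approx -76.81$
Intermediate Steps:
$Q{\left(a,r \right)} = - r$
$W{\left(t \right)} = - \frac{13}{21} + \frac{t}{21}$ ($W{\left(t \right)} = \frac{t - 13}{6 + 15} = \frac{-13 + t}{21} = \left(-13 + t\right) \frac{1}{21} = - \frac{13}{21} + \frac{t}{21}$)
$I{\left(E,U \right)} = -4 + 2 U + 2 \sqrt{E^{2} + U^{2}}$ ($I{\left(E,U \right)} = -4 + 2 \left(U + \sqrt{E^{2} + U^{2}}\right) = -4 + \left(2 U + 2 \sqrt{E^{2} + U^{2}}\right) = -4 + 2 U + 2 \sqrt{E^{2} + U^{2}}$)
$W{\left(-25 \right)} I{\left(20,Q{\left(6,-3 \right)} \right)} = \left(- \frac{13}{21} + \frac{1}{21} \left(-25\right)\right) \left(-4 + 2 \left(\left(-1\right) \left(-3\right)\right) + 2 \sqrt{20^{2} + \left(\left(-1\right) \left(-3\right)\right)^{2}}\right) = \left(- \frac{13}{21} - \frac{25}{21}\right) \left(-4 + 2 \cdot 3 + 2 \sqrt{400 + 3^{2}}\right) = - \frac{38 \left(-4 + 6 + 2 \sqrt{400 + 9}\right)}{21} = - \frac{38 \left(-4 + 6 + 2 \sqrt{409}\right)}{21} = - \frac{38 \left(2 + 2 \sqrt{409}\right)}{21} = - \frac{76}{21} - \frac{76 \sqrt{409}}{21}$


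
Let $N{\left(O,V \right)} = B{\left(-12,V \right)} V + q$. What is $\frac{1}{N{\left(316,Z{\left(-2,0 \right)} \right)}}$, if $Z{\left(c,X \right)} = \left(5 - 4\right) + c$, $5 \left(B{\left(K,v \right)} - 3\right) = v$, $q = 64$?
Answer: $\frac{5}{306} \approx 0.01634$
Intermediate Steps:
$B{\left(K,v \right)} = 3 + \frac{v}{5}$
$Z{\left(c,X \right)} = 1 + c$
$N{\left(O,V \right)} = 64 + V \left(3 + \frac{V}{5}\right)$ ($N{\left(O,V \right)} = \left(3 + \frac{V}{5}\right) V + 64 = V \left(3 + \frac{V}{5}\right) + 64 = 64 + V \left(3 + \frac{V}{5}\right)$)
$\frac{1}{N{\left(316,Z{\left(-2,0 \right)} \right)}} = \frac{1}{64 + \frac{\left(1 - 2\right) \left(15 + \left(1 - 2\right)\right)}{5}} = \frac{1}{64 + \frac{1}{5} \left(-1\right) \left(15 - 1\right)} = \frac{1}{64 + \frac{1}{5} \left(-1\right) 14} = \frac{1}{64 - \frac{14}{5}} = \frac{1}{\frac{306}{5}} = \frac{5}{306}$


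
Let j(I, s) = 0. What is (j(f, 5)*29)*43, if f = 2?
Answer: 0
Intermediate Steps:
(j(f, 5)*29)*43 = (0*29)*43 = 0*43 = 0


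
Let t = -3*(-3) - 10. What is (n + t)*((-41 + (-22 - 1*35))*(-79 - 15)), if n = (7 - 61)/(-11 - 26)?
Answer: 156604/37 ≈ 4232.5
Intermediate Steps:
n = 54/37 (n = -54/(-37) = -54*(-1/37) = 54/37 ≈ 1.4595)
t = -1 (t = 9 - 10 = -1)
(n + t)*((-41 + (-22 - 1*35))*(-79 - 15)) = (54/37 - 1)*((-41 + (-22 - 1*35))*(-79 - 15)) = 17*((-41 + (-22 - 35))*(-94))/37 = 17*((-41 - 57)*(-94))/37 = 17*(-98*(-94))/37 = (17/37)*9212 = 156604/37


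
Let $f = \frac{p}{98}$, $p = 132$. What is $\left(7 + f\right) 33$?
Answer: $\frac{13497}{49} \approx 275.45$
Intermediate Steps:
$f = \frac{66}{49}$ ($f = \frac{132}{98} = 132 \cdot \frac{1}{98} = \frac{66}{49} \approx 1.3469$)
$\left(7 + f\right) 33 = \left(7 + \frac{66}{49}\right) 33 = \frac{409}{49} \cdot 33 = \frac{13497}{49}$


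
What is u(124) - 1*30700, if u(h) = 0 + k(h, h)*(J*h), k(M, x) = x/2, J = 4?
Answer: 52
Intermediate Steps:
k(M, x) = x/2 (k(M, x) = x*(½) = x/2)
u(h) = 2*h² (u(h) = 0 + (h/2)*(4*h) = 0 + 2*h² = 2*h²)
u(124) - 1*30700 = 2*124² - 1*30700 = 2*15376 - 30700 = 30752 - 30700 = 52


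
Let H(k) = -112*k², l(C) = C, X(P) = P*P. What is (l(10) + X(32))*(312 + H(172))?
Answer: -3425741264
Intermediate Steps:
X(P) = P²
(l(10) + X(32))*(312 + H(172)) = (10 + 32²)*(312 - 112*172²) = (10 + 1024)*(312 - 112*29584) = 1034*(312 - 3313408) = 1034*(-3313096) = -3425741264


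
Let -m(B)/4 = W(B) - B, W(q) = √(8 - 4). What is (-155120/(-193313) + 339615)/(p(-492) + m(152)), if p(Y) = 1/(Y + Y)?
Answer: 64601715221160/114131801887 ≈ 566.03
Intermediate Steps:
W(q) = 2 (W(q) = √4 = 2)
m(B) = -8 + 4*B (m(B) = -4*(2 - B) = -8 + 4*B)
p(Y) = 1/(2*Y)
(-155120/(-193313) + 339615)/(p(-492) + m(152)) = (-155120/(-193313) + 339615)/((½)/(-492) + (-8 + 4*152)) = (-155120*(-1/193313) + 339615)/((½)*(-1/492) + (-8 + 608)) = (155120/193313 + 339615)/(-1/984 + 600) = 65652149615/(193313*(590399/984)) = (65652149615/193313)*(984/590399) = 64601715221160/114131801887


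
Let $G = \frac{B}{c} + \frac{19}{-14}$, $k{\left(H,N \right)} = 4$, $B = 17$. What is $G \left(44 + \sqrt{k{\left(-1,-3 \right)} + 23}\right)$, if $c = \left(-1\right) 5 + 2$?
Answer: $- \frac{6490}{21} - \frac{295 \sqrt{3}}{14} \approx -345.54$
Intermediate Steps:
$c = -3$ ($c = -5 + 2 = -3$)
$G = - \frac{295}{42}$ ($G = \frac{17}{-3} + \frac{19}{-14} = 17 \left(- \frac{1}{3}\right) + 19 \left(- \frac{1}{14}\right) = - \frac{17}{3} - \frac{19}{14} = - \frac{295}{42} \approx -7.0238$)
$G \left(44 + \sqrt{k{\left(-1,-3 \right)} + 23}\right) = - \frac{295 \left(44 + \sqrt{4 + 23}\right)}{42} = - \frac{295 \left(44 + \sqrt{27}\right)}{42} = - \frac{295 \left(44 + 3 \sqrt{3}\right)}{42} = - \frac{6490}{21} - \frac{295 \sqrt{3}}{14}$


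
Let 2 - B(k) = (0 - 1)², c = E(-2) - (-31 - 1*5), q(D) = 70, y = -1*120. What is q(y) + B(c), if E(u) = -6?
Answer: 71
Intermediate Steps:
y = -120
c = 30 (c = -6 - (-31 - 1*5) = -6 - (-31 - 5) = -6 - 1*(-36) = -6 + 36 = 30)
B(k) = 1 (B(k) = 2 - (0 - 1)² = 2 - 1*(-1)² = 2 - 1*1 = 2 - 1 = 1)
q(y) + B(c) = 70 + 1 = 71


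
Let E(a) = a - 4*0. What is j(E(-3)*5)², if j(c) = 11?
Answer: 121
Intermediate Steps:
E(a) = a (E(a) = a + 0 = a)
j(E(-3)*5)² = 11² = 121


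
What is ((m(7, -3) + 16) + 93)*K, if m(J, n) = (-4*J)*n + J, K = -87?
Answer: -17400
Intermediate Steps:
m(J, n) = J - 4*J*n (m(J, n) = -4*J*n + J = J - 4*J*n)
((m(7, -3) + 16) + 93)*K = ((7*(1 - 4*(-3)) + 16) + 93)*(-87) = ((7*(1 + 12) + 16) + 93)*(-87) = ((7*13 + 16) + 93)*(-87) = ((91 + 16) + 93)*(-87) = (107 + 93)*(-87) = 200*(-87) = -17400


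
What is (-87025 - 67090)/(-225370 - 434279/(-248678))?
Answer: 38325009970/56044126581 ≈ 0.68384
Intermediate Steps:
(-87025 - 67090)/(-225370 - 434279/(-248678)) = -154115/(-225370 - 434279*(-1/248678)) = -154115/(-225370 + 434279/248678) = -154115/(-56044126581/248678) = -154115*(-248678/56044126581) = 38325009970/56044126581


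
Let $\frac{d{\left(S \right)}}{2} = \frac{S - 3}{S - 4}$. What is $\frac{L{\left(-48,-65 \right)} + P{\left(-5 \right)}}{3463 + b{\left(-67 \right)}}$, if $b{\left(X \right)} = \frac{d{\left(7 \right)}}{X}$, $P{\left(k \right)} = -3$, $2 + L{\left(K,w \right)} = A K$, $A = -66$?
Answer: $\frac{635763}{696055} \approx 0.91338$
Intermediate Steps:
$L{\left(K,w \right)} = -2 - 66 K$
$d{\left(S \right)} = \frac{2 \left(-3 + S\right)}{-4 + S}$ ($d{\left(S \right)} = 2 \frac{S - 3}{S - 4} = 2 \frac{-3 + S}{-4 + S} = \frac{2 \left(-3 + S\right)}{-4 + S}$)
$b{\left(X \right)} = \frac{8}{3 X}$ ($b{\left(X \right)} = \frac{2 \frac{1}{-4 + 7} \left(-3 + 7\right)}{X} = \frac{2 \cdot \frac{1}{3} \cdot 4}{X} = \frac{8}{3 X}$)
$\frac{L{\left(-48,-65 \right)} + P{\left(-5 \right)}}{3463 + b{\left(-67 \right)}} = \frac{\left(-2 - -3168\right) - 3}{3463 + \frac{8}{3 \left(-67\right)}} = \frac{\left(-2 + 3168\right) - 3}{3463 + \frac{8}{3} \left(- \frac{1}{67}\right)} = \frac{3166 - 3}{3463 - \frac{8}{201}} = \frac{3163}{\frac{696055}{201}} = 3163 \cdot \frac{201}{696055} = \frac{635763}{696055}$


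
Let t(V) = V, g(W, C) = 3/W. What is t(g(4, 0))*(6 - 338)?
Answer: -249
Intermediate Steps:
t(g(4, 0))*(6 - 338) = (3/4)*(6 - 338) = (3*(¼))*(-332) = (¾)*(-332) = -249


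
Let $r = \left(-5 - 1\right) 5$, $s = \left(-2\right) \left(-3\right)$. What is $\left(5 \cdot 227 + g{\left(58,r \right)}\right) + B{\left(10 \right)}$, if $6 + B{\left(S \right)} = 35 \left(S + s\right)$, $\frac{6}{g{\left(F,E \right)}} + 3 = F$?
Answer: $\frac{92901}{55} \approx 1689.1$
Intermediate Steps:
$s = 6$
$r = -30$ ($r = \left(-6\right) 5 = -30$)
$g{\left(F,E \right)} = \frac{6}{-3 + F}$
$B{\left(S \right)} = 204 + 35 S$ ($B{\left(S \right)} = -6 + 35 \left(S + 6\right) = -6 + 35 \left(6 + S\right) = -6 + \left(210 + 35 S\right) = 204 + 35 S$)
$\left(5 \cdot 227 + g{\left(58,r \right)}\right) + B{\left(10 \right)} = \left(5 \cdot 227 + \frac{6}{-3 + 58}\right) + \left(204 + 35 \cdot 10\right) = \left(1135 + \frac{6}{55}\right) + \left(204 + 350\right) = \left(1135 + 6 \cdot \frac{1}{55}\right) + 554 = \left(1135 + \frac{6}{55}\right) + 554 = \frac{62431}{55} + 554 = \frac{92901}{55}$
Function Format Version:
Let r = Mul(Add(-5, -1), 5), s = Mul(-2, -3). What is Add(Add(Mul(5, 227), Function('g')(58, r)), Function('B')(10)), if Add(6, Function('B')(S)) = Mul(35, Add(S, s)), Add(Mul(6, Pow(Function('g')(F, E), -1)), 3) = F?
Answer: Rational(92901, 55) ≈ 1689.1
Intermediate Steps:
s = 6
r = -30 (r = Mul(-6, 5) = -30)
Function('g')(F, E) = Mul(6, Pow(Add(-3, F), -1))
Function('B')(S) = Add(204, Mul(35, S)) (Function('B')(S) = Add(-6, Mul(35, Add(S, 6))) = Add(-6, Mul(35, Add(6, S))) = Add(-6, Add(210, Mul(35, S))) = Add(204, Mul(35, S)))
Add(Add(Mul(5, 227), Function('g')(58, r)), Function('B')(10)) = Add(Add(Mul(5, 227), Mul(6, Pow(Add(-3, 58), -1))), Add(204, Mul(35, 10))) = Add(Add(1135, Mul(6, Pow(55, -1))), Add(204, 350)) = Add(Add(1135, Mul(6, Rational(1, 55))), 554) = Add(Add(1135, Rational(6, 55)), 554) = Add(Rational(62431, 55), 554) = Rational(92901, 55)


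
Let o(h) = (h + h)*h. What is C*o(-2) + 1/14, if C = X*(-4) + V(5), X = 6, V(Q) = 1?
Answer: -2575/14 ≈ -183.93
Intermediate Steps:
C = -23 (C = 6*(-4) + 1 = -24 + 1 = -23)
o(h) = 2*h² (o(h) = (2*h)*h = 2*h²)
C*o(-2) + 1/14 = -46*(-2)² + 1/14 = -46*4 + 1/14 = -23*8 + 1/14 = -184 + 1/14 = -2575/14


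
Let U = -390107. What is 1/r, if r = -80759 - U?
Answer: 1/309348 ≈ 3.2326e-6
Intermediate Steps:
r = 309348 (r = -80759 - 1*(-390107) = -80759 + 390107 = 309348)
1/r = 1/309348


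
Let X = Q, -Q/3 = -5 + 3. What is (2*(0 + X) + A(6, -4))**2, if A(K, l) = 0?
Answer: 144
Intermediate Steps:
Q = 6 (Q = -3*(-5 + 3) = -3*(-2) = 6)
X = 6
(2*(0 + X) + A(6, -4))**2 = (2*(0 + 6) + 0)**2 = (2*6 + 0)**2 = (12 + 0)**2 = 12**2 = 144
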